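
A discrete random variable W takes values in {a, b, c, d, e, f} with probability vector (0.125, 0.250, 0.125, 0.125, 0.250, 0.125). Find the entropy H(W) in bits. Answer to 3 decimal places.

2.500 bits

H(W) = −Σ p·log₂ p.
  −(0.125)·log₂(0.125) = 0.3750
  −(0.250)·log₂(0.250) = 0.5000
  −(0.125)·log₂(0.125) = 0.3750
  −(0.125)·log₂(0.125) = 0.3750
  −(0.250)·log₂(0.250) = 0.5000
  −(0.125)·log₂(0.125) = 0.3750
Sum: 0.3750 + 0.5000 + 0.3750 + 0.3750 + 0.5000 + 0.3750 = 2.500 bits.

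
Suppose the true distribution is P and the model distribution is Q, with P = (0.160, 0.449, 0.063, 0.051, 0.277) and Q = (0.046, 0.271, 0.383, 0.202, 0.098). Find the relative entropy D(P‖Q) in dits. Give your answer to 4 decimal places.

0.2302 dits

D(P‖Q) = Σ p·log₁₀(p/q).
  0.160·log₁₀(0.160/0.046) = 0.08662
  0.449·log₁₀(0.449/0.271) = 0.09846
  0.063·log₁₀(0.063/0.383) = -0.04938
  0.051·log₁₀(0.051/0.202) = -0.03049
  0.277·log₁₀(0.277/0.098) = 0.12500
D(P‖Q) = 0.2302 dits.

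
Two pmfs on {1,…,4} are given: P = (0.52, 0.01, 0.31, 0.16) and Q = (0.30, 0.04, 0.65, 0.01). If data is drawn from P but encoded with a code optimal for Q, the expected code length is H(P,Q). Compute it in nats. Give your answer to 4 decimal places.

H(P,Q) = −Σ p·ln q.
  −0.52·ln(0.30) = 0.62607
  −0.01·ln(0.04) = 0.03219
  −0.31·ln(0.65) = 0.13354
  −0.16·ln(0.01) = 0.73683
H(P,Q) = 1.5286 nats.

1.5286 nats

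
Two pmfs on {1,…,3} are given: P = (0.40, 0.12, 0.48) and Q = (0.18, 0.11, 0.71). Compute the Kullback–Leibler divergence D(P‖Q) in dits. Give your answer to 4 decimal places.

D(P‖Q) = Σ p·log₁₀(p/q).
  0.40·log₁₀(0.40/0.18) = 0.13871
  0.12·log₁₀(0.12/0.11) = 0.00453
  0.48·log₁₀(0.48/0.71) = -0.08161
D(P‖Q) = 0.0616 dits.

0.0616 dits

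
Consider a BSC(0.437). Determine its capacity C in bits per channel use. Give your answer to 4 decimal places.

Binary symmetric channel: C = 1 − h₂(ε) where h₂ is the binary entropy function.
h₂(0.437) = −0.437·log₂0.437 − 0.563·log₂0.563 = 0.9885.
C = 1 − 0.9885 = 0.0115 bits per channel use.

0.0115 bits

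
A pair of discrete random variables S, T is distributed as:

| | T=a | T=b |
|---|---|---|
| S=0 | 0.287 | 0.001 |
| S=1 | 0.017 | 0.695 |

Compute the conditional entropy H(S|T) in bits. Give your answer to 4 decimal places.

Marginals: p(S) = (0.2880, 0.7120), p(T) = (0.3040, 0.6960).
H(S|T) = Σ p(T) · H(S|T=·).
  T=a: p=0.3040, H(S|T=a) = 0.3110
  T=b: p=0.6960, H(S|T=b) = 0.0156
Weighted sum = 0.1054 bits.

0.1054 bits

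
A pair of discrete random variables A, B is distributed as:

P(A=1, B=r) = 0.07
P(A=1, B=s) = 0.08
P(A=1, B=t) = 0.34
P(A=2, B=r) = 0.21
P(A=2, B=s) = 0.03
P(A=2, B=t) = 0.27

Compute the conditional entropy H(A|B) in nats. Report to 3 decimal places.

Chain rule: H(A|B) = H(A,B) − H(B).
Marginals: p(A) = (0.4900, 0.5100), p(B) = (0.2800, 0.1100, 0.6100).
H(A,B) = 1.5415 nats; H(B) = 0.9008 nats.
H(A|B) = 1.5415 − 0.9008 = 0.641 nats.

0.641 nats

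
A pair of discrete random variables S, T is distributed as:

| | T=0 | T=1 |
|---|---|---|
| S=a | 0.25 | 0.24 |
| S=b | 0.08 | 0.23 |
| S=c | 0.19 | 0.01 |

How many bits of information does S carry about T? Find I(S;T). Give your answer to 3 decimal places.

0.196 bits

Marginals: p(S) = (0.4900, 0.3100, 0.2000), p(T) = (0.5200, 0.4800).
I(S;T) = Σ p(x,y)·log₂[p(x,y)/(p(x)p(y))].
  (a,0): 0.25·log₂(0.9812) = -0.0069
  (a,1): 0.24·log₂(1.0204) = 0.0070
  (b,0): 0.08·log₂(0.4963) = -0.0809
  (b,1): 0.23·log₂(1.5457) = 0.1445
  (c,0): 0.19·log₂(1.8269) = 0.1652
  (c,1): 0.01·log₂(0.1042) = -0.0326
Sum = 0.196 bits.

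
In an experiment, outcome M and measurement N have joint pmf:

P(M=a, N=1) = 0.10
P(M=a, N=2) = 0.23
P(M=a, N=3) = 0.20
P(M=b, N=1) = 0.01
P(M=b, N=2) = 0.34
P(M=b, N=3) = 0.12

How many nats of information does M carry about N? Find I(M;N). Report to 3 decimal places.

Marginals: p(M) = (0.5300, 0.4700), p(N) = (0.1100, 0.5700, 0.3200).
I(M;N) = Σ p(x,y)·ln[p(x,y)/(p(x)p(y))].
  (a,1): 0.10·ln(1.7153) = 0.0540
  (a,2): 0.23·ln(0.7613) = -0.0627
  (a,3): 0.20·ln(1.1792) = 0.0330
  (b,1): 0.01·ln(0.1934) = -0.0164
  (b,2): 0.34·ln(1.2691) = 0.0810
  (b,3): 0.12·ln(0.7979) = -0.0271
Sum = 0.062 nats.

0.062 nats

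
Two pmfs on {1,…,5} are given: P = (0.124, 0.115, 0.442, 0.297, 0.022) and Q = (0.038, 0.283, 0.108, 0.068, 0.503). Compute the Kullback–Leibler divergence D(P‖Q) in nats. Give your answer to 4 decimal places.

1.0349 nats

D(P‖Q) = Σ p·ln(p/q).
  0.124·ln(0.124/0.038) = 0.14665
  0.115·ln(0.115/0.283) = -0.10356
  0.442·ln(0.442/0.108) = 0.62286
  0.297·ln(0.297/0.068) = 0.43784
  0.022·ln(0.022/0.503) = -0.06885
D(P‖Q) = 1.0349 nats.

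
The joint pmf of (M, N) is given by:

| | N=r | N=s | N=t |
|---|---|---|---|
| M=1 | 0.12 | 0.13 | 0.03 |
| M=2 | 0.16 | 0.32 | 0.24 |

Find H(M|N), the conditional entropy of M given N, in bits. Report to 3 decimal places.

0.802 bits

Marginals: p(M) = (0.2800, 0.7200), p(N) = (0.2800, 0.4500, 0.2700).
H(M|N) = Σ p(N) · H(M|N=·).
  N=r: p=0.2800, H(M|N=r) = 0.9852
  N=s: p=0.4500, H(M|N=s) = 0.8673
  N=t: p=0.2700, H(M|N=t) = 0.5033
Weighted sum = 0.802 bits.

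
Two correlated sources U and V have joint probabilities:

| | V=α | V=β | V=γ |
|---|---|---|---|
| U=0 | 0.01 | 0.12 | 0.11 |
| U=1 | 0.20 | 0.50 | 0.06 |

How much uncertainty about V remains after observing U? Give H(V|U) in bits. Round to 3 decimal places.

1.197 bits

Chain rule: H(V|U) = H(U,V) − H(U).
Marginals: p(U) = (0.2400, 0.7600), p(V) = (0.2100, 0.6200, 0.1700).
H(U,V) = 1.9917 bits; H(U) = 0.7950 bits.
H(V|U) = 1.9917 − 0.7950 = 1.197 bits.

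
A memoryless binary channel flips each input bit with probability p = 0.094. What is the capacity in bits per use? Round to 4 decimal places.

0.5503 bits

Binary symmetric channel: C = 1 − h₂(ε) where h₂ is the binary entropy function.
h₂(0.094) = −0.094·log₂0.094 − 0.906·log₂0.906 = 0.4497.
C = 1 − 0.4497 = 0.5503 bits per channel use.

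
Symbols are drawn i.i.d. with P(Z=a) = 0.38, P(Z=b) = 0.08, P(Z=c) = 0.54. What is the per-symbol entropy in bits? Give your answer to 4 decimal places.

H(Z) = −Σ p·log₂ p.
  −(0.38)·log₂(0.38) = 0.53045
  −(0.08)·log₂(0.08) = 0.29151
  −(0.54)·log₂(0.54) = 0.48004
Sum: 0.53045 + 0.29151 + 0.48004 = 1.3020 bits.

1.3020 bits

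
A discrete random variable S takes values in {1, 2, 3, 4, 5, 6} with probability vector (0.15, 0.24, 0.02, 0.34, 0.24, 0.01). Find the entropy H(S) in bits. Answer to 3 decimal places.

2.107 bits

H(S) = −Σ p·log₂ p.
  −(0.15)·log₂(0.15) = 0.4105
  −(0.24)·log₂(0.24) = 0.4941
  −(0.02)·log₂(0.02) = 0.1129
  −(0.34)·log₂(0.34) = 0.5292
  −(0.24)·log₂(0.24) = 0.4941
  −(0.01)·log₂(0.01) = 0.0664
Sum: 0.4105 + 0.4941 + 0.1129 + 0.5292 + 0.4941 + 0.0664 = 2.107 bits.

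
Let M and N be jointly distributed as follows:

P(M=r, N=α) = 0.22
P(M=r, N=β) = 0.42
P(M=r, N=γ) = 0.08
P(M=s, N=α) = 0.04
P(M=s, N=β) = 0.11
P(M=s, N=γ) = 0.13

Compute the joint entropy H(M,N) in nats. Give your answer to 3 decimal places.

1.536 nats

H(M,N) = −Σ p(x,y)·ln p(x,y) over all 6 cells.
  cell (r,α): −0.22·ln0.22 = 0.3331
  cell (r,β): −0.42·ln0.42 = 0.3644
  cell (r,γ): −0.08·ln0.08 = 0.2021
  cell (s,α): −0.04·ln0.04 = 0.1288
  cell (s,β): −0.11·ln0.11 = 0.2428
  cell (s,γ): −0.13·ln0.13 = 0.2652
Sum = 1.536 nats.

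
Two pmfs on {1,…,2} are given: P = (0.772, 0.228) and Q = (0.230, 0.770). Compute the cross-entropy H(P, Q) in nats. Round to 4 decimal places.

H(P,Q) = −Σ p·ln q.
  −0.772·ln(0.230) = 1.13459
  −0.228·ln(0.770) = 0.05959
H(P,Q) = 1.1942 nats.

1.1942 nats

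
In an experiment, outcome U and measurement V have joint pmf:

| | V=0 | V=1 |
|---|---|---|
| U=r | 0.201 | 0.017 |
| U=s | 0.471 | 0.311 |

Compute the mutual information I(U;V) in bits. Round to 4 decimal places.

Marginals: p(U) = (0.2180, 0.7820), p(V) = (0.6720, 0.3280).
I(U;V) = Σ p(x,y)·log₂[p(x,y)/(p(x)p(y))].
  (r,0): 0.201·log₂(1.3721) = 0.09172
  (r,1): 0.017·log₂(0.2377) = -0.03523
  (s,0): 0.471·log₂(0.8963) = -0.07441
  (s,1): 0.311·log₂(1.2125) = 0.08645
Sum = 0.0685 bits.

0.0685 bits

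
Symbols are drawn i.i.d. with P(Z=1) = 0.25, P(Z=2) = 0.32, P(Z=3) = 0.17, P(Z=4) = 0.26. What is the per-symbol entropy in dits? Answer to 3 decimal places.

H(Z) = −Σ p·log₁₀ p.
  −(0.25)·log₁₀(0.25) = 0.1505
  −(0.32)·log₁₀(0.32) = 0.1584
  −(0.17)·log₁₀(0.17) = 0.1308
  −(0.26)·log₁₀(0.26) = 0.1521
Sum: 0.1505 + 0.1584 + 0.1308 + 0.1521 = 0.592 dits.

0.592 dits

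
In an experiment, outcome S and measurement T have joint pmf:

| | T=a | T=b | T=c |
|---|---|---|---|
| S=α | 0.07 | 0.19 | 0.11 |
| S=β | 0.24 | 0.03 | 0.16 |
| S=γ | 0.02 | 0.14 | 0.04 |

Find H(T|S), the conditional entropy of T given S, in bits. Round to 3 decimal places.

1.320 bits

Chain rule: H(T|S) = H(S,T) − H(S).
Marginals: p(S) = (0.3700, 0.4300, 0.2000), p(T) = (0.3300, 0.3600, 0.3100).
H(S,T) = 2.8387 bits; H(S) = 1.5187 bits.
H(T|S) = 2.8387 − 1.5187 = 1.320 bits.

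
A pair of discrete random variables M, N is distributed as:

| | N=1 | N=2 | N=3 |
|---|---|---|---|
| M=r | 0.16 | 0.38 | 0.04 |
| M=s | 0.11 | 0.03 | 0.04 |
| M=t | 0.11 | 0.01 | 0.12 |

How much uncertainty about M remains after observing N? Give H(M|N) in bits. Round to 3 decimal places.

Marginals: p(M) = (0.5800, 0.1800, 0.2400), p(N) = (0.3800, 0.4200, 0.2000).
H(M|N) = Σ p(N) · H(M|N=·).
  N=1: p=0.3800, H(M|N=1) = 1.5609
  N=2: p=0.4200, H(M|N=2) = 0.5310
  N=3: p=0.2000, H(M|N=3) = 1.3710
Weighted sum = 1.090 bits.

1.090 bits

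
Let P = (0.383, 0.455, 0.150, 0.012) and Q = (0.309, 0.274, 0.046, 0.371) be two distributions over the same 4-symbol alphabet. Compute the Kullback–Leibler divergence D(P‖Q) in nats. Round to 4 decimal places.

D(P‖Q) = Σ p·ln(p/q).
  0.383·ln(0.383/0.309) = 0.08223
  0.455·ln(0.455/0.274) = 0.23076
  0.150·ln(0.150/0.046) = 0.17730
  0.012·ln(0.012/0.371) = -0.04118
D(P‖Q) = 0.4491 nats.

0.4491 nats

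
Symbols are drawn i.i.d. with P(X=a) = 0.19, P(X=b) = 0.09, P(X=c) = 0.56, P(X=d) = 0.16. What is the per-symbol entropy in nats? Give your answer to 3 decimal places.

H(X) = −Σ p·ln p.
  −(0.19)·ln(0.19) = 0.3155
  −(0.09)·ln(0.09) = 0.2167
  −(0.56)·ln(0.56) = 0.3247
  −(0.16)·ln(0.16) = 0.2932
Sum: 0.3155 + 0.2167 + 0.3247 + 0.2932 = 1.150 nats.

1.150 nats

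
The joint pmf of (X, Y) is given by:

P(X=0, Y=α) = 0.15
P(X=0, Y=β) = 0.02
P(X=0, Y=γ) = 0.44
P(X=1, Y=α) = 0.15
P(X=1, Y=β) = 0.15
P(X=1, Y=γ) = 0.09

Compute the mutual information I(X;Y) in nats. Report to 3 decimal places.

Marginals: p(X) = (0.6100, 0.3900), p(Y) = (0.3000, 0.1700, 0.5300).
I(X;Y) = Σ p(x,y)·ln[p(x,y)/(p(x)p(y))].
  (0,α): 0.15·ln(0.8197) = -0.0298
  (0,β): 0.02·ln(0.1929) = -0.0329
  (0,γ): 0.44·ln(1.3610) = 0.1356
  (1,α): 0.15·ln(1.2821) = 0.0373
  (1,β): 0.15·ln(2.2624) = 0.1225
  (1,γ): 0.09·ln(0.4354) = -0.0748
Sum = 0.158 nats.

0.158 nats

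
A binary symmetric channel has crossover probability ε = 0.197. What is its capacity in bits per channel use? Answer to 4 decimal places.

0.2841 bits

Binary symmetric channel: C = 1 − h₂(ε) where h₂ is the binary entropy function.
h₂(0.197) = −0.197·log₂0.197 − 0.803·log₂0.803 = 0.7159.
C = 1 − 0.7159 = 0.2841 bits per channel use.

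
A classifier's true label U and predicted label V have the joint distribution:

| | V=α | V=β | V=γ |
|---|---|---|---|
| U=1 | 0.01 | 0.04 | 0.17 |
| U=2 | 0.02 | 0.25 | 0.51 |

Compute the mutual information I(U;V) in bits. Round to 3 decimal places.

0.013 bits

Marginals: p(U) = (0.2200, 0.7800), p(V) = (0.0300, 0.2900, 0.6800).
I(U;V) = Σ p(x,y)·log₂[p(x,y)/(p(x)p(y))].
  (1,α): 0.01·log₂(1.5152) = 0.0060
  (1,β): 0.04·log₂(0.6270) = -0.0269
  (1,γ): 0.17·log₂(1.1364) = 0.0314
  (2,α): 0.02·log₂(0.8547) = -0.0045
  (2,β): 0.25·log₂(1.1052) = 0.0361
  (2,γ): 0.51·log₂(0.9615) = -0.0289
Sum = 0.013 bits.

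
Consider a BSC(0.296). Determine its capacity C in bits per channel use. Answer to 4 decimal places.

Binary symmetric channel: C = 1 − h₂(ε) where h₂ is the binary entropy function.
h₂(0.296) = −0.296·log₂0.296 − 0.704·log₂0.704 = 0.8763.
C = 1 − 0.8763 = 0.1237 bits per channel use.

0.1237 bits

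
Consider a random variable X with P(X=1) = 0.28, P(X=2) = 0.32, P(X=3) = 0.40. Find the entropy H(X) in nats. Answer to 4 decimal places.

1.0876 nats

H(X) = −Σ p·ln p.
  −(0.28)·ln(0.28) = 0.35643
  −(0.32)·ln(0.32) = 0.36462
  −(0.40)·ln(0.40) = 0.36652
Sum: 0.35643 + 0.36462 + 0.36652 = 1.0876 nats.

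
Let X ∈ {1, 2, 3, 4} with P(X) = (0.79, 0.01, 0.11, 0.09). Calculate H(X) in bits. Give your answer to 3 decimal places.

H(X) = −Σ p·log₂ p.
  −(0.79)·log₂(0.79) = 0.2687
  −(0.01)·log₂(0.01) = 0.0664
  −(0.11)·log₂(0.11) = 0.3503
  −(0.09)·log₂(0.09) = 0.3127
Sum: 0.2687 + 0.0664 + 0.3503 + 0.3127 = 0.998 bits.

0.998 bits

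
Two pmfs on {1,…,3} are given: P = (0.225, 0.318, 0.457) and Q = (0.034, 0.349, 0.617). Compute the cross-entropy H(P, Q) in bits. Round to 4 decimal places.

H(P,Q) = −Σ p·log₂ q.
  −0.225·log₂(0.034) = 1.09762
  −0.318·log₂(0.349) = 0.48295
  −0.457·log₂(0.617) = 0.31837
H(P,Q) = 1.8989 bits.

1.8989 bits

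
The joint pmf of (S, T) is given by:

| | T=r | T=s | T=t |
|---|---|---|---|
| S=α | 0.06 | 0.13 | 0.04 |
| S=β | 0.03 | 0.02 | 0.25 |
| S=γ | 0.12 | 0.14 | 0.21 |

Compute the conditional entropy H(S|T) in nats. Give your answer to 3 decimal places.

0.917 nats

Marginals: p(S) = (0.2300, 0.3000, 0.4700), p(T) = (0.2100, 0.2900, 0.5000).
H(S|T) = Σ p(T) · H(S|T=·).
  T=r: p=0.2100, H(S|T=r) = 0.9557
  T=s: p=0.2900, H(S|T=s) = 0.8957
  T=t: p=0.5000, H(S|T=t) = 0.9130
Weighted sum = 0.917 nats.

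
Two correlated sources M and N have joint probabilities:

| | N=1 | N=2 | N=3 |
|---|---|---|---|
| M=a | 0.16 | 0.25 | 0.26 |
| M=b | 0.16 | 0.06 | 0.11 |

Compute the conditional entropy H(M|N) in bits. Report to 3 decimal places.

0.865 bits

Chain rule: H(M|N) = H(M,N) − H(N).
Marginals: p(M) = (0.6700, 0.3300), p(N) = (0.3200, 0.3100, 0.3700).
H(M,N) = 2.4451 bits; H(N) = 1.5806 bits.
H(M|N) = 2.4451 − 1.5806 = 0.865 bits.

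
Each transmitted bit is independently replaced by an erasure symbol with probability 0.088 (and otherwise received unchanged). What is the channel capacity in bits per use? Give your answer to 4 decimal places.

Binary erasure channel: capacity C = 1 − ε.
C = 1 − 0.088 = 0.9120 bits per channel use.

0.9120 bits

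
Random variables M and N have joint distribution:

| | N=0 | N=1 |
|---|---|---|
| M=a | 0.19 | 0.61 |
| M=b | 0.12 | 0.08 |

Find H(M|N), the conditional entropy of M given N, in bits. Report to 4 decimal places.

0.6556 bits

Marginals: p(M) = (0.8000, 0.2000), p(N) = (0.3100, 0.6900).
H(M|N) = Σ p(N) · H(M|N=·).
  N=0: p=0.3100, H(M|N=0) = 0.9629
  N=1: p=0.6900, H(M|N=1) = 0.5176
Weighted sum = 0.6556 bits.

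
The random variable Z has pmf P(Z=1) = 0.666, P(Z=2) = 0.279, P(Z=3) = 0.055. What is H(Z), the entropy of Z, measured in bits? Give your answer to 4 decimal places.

1.1345 bits

H(Z) = −Σ p·log₂ p.
  −(0.666)·log₂(0.666) = 0.39055
  −(0.279)·log₂(0.279) = 0.51382
  −(0.055)·log₂(0.055) = 0.23014
Sum: 0.39055 + 0.51382 + 0.23014 = 1.1345 bits.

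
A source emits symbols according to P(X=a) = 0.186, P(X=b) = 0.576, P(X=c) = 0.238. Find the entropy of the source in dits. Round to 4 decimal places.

0.4222 dits

H(X) = −Σ p·log₁₀ p.
  −(0.186)·log₁₀(0.186) = 0.13587
  −(0.576)·log₁₀(0.576) = 0.13800
  −(0.238)·log₁₀(0.238) = 0.14837
Sum: 0.13587 + 0.13800 + 0.14837 = 0.4222 dits.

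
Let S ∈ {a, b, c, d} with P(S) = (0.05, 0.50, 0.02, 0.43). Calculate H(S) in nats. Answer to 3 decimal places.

0.938 nats

H(S) = −Σ p·ln p.
  −(0.05)·ln(0.05) = 0.1498
  −(0.50)·ln(0.50) = 0.3466
  −(0.02)·ln(0.02) = 0.0782
  −(0.43)·ln(0.43) = 0.3629
Sum: 0.1498 + 0.3466 + 0.0782 + 0.3629 = 0.938 nats.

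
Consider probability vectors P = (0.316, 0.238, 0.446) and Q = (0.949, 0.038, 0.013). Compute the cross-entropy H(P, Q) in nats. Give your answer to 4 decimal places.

2.7317 nats

H(P,Q) = −Σ p·ln q.
  −0.316·ln(0.949) = 0.01654
  −0.238·ln(0.038) = 0.77830
  −0.446·ln(0.013) = 1.93689
H(P,Q) = 2.7317 nats.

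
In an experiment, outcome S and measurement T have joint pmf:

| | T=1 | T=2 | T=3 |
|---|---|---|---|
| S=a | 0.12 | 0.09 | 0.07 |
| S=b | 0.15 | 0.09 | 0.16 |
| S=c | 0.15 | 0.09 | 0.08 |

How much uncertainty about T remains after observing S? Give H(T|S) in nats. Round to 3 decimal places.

Marginals: p(S) = (0.2800, 0.4000, 0.3200), p(T) = (0.4200, 0.2700, 0.3100).
H(T|S) = Σ p(S) · H(T|S=·).
  S=a: p=0.2800, H(T|S=a) = 1.0745
  S=b: p=0.4000, H(T|S=b) = 1.0699
  S=c: p=0.3200, H(T|S=c) = 1.0585
Weighted sum = 1.068 nats.

1.068 nats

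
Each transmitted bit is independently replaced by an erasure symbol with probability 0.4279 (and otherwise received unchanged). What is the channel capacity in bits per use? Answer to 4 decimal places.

Binary erasure channel: capacity C = 1 − ε.
C = 1 − 0.4279 = 0.5721 bits per channel use.

0.5721 bits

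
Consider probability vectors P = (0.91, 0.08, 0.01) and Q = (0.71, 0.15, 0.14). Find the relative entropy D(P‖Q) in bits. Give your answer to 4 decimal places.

0.2152 bits

D(P‖Q) = Σ p·log₂(p/q).
  0.91·log₂(0.91/0.71) = 0.32582
  0.08·log₂(0.08/0.15) = -0.07255
  0.01·log₂(0.01/0.14) = -0.03807
D(P‖Q) = 0.2152 bits.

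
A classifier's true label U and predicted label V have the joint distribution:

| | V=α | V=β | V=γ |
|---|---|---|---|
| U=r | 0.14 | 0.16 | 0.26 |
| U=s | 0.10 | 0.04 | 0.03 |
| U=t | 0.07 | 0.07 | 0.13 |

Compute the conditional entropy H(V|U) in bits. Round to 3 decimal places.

1.502 bits

Chain rule: H(V|U) = H(U,V) − H(U).
Marginals: p(U) = (0.5600, 0.1700, 0.2700), p(V) = (0.3100, 0.2700, 0.4200).
H(U,V) = 2.9149 bits; H(U) = 1.4130 bits.
H(V|U) = 2.9149 − 1.4130 = 1.502 bits.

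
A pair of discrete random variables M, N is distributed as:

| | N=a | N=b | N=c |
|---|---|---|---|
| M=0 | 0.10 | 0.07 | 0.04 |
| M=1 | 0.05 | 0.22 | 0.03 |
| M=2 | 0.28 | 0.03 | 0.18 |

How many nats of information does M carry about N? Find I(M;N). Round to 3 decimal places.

Marginals: p(M) = (0.2100, 0.3000, 0.4900), p(N) = (0.4300, 0.3200, 0.2500).
I(M;N) = H(M) + H(N) − H(M,N).
H(M) = 1.0385, H(N) = 1.0741, H(M,N) = 1.9035.
I(M;N) = 1.0385 + 1.0741 − 1.9035 = 0.209 nats.

0.209 nats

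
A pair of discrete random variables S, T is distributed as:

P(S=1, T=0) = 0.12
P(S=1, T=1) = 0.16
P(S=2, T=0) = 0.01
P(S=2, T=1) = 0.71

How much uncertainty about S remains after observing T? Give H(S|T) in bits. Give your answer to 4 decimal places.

0.6499 bits

Chain rule: H(S|T) = H(S,T) − H(T).
Marginals: p(S) = (0.2800, 0.7200), p(T) = (0.1300, 0.8700).
H(S,T) = 1.2073 bits; H(T) = 0.5574 bits.
H(S|T) = 1.2073 − 0.5574 = 0.6499 bits.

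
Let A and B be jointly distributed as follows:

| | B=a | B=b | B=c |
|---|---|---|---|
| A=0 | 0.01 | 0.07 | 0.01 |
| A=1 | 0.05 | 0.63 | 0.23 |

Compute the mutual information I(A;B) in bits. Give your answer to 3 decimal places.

Marginals: p(A) = (0.0900, 0.9100), p(B) = (0.0600, 0.7000, 0.2400).
I(A;B) = H(A) + H(B) − H(A,B).
H(A) = 0.4365, H(B) = 1.0979, H(A,B) = 1.5251.
I(A;B) = 0.4365 + 1.0979 − 1.5251 = 0.009 bits.

0.009 bits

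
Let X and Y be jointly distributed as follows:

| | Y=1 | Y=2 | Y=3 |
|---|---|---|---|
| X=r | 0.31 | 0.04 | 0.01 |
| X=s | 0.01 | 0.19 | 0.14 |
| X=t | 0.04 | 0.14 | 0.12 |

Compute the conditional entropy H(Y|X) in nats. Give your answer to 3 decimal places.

Marginals: p(X) = (0.3600, 0.3400, 0.3000), p(Y) = (0.3600, 0.3700, 0.2700).
H(Y|X) = Σ p(X) · H(Y|X=·).
  X=r: p=0.3600, H(Y|X=r) = 0.4724
  X=s: p=0.3400, H(Y|X=s) = 0.7943
  X=t: p=0.3000, H(Y|X=t) = 0.9908
Weighted sum = 0.737 nats.

0.737 nats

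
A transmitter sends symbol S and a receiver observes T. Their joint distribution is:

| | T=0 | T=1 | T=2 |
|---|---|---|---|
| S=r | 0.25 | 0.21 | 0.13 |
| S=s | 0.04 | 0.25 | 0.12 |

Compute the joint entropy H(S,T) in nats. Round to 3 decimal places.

1.669 nats

H(S,T) = −Σ p(x,y)·ln p(x,y) over all 6 cells.
  cell (r,0): −0.25·ln0.25 = 0.3466
  cell (r,1): −0.21·ln0.21 = 0.3277
  cell (r,2): −0.13·ln0.13 = 0.2652
  cell (s,0): −0.04·ln0.04 = 0.1288
  cell (s,1): −0.25·ln0.25 = 0.3466
  cell (s,2): −0.12·ln0.12 = 0.2544
Sum = 1.669 nats.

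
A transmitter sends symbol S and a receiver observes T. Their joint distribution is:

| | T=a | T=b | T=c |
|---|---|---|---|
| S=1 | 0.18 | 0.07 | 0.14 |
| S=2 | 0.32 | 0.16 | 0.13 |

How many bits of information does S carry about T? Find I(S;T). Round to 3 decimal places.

0.020 bits

Marginals: p(S) = (0.3900, 0.6100), p(T) = (0.5000, 0.2300, 0.2700).
I(S;T) = Σ p(x,y)·log₂[p(x,y)/(p(x)p(y))].
  (1,a): 0.18·log₂(0.9231) = -0.0208
  (1,b): 0.07·log₂(0.7804) = -0.0250
  (1,c): 0.14·log₂(1.3295) = 0.0575
  (2,a): 0.32·log₂(1.0492) = 0.0222
  (2,b): 0.16·log₂(1.1404) = 0.0303
  (2,c): 0.13·log₂(0.7893) = -0.0444
Sum = 0.020 bits.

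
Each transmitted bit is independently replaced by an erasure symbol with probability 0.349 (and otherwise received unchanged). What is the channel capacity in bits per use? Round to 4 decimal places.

0.6510 bits

Binary erasure channel: capacity C = 1 − ε.
C = 1 − 0.349 = 0.6510 bits per channel use.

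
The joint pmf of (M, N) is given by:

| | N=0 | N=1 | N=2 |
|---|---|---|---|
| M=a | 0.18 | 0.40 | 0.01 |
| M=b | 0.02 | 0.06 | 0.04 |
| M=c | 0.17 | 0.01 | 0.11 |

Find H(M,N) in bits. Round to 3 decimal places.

H(M,N) = −Σ p(x,y)·log₂ p(x,y) over all 9 cells.
  cell (a,0): −0.18·log₂0.18 = 0.4453
  cell (a,1): −0.40·log₂0.40 = 0.5288
  cell (a,2): −0.01·log₂0.01 = 0.0664
  cell (b,0): −0.02·log₂0.02 = 0.1129
  cell (b,1): −0.06·log₂0.06 = 0.2435
  cell (b,2): −0.04·log₂0.04 = 0.1858
  cell (c,0): −0.17·log₂0.17 = 0.4346
  cell (c,1): −0.01·log₂0.01 = 0.0664
  cell (c,2): −0.11·log₂0.11 = 0.3503
Sum = 2.434 bits.

2.434 bits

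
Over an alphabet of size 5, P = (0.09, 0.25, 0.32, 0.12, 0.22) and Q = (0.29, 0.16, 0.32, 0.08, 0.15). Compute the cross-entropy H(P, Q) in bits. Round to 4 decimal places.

2.3871 bits

H(P,Q) = −Σ p·log₂ q.
  −0.09·log₂(0.29) = 0.16073
  −0.25·log₂(0.16) = 0.66096
  −0.32·log₂(0.32) = 0.52603
  −0.12·log₂(0.08) = 0.43726
  −0.22·log₂(0.15) = 0.60213
H(P,Q) = 2.3871 bits.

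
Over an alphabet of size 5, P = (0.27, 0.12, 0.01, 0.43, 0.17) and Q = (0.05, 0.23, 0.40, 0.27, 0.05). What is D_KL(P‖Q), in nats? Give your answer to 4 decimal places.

D(P‖Q) = Σ p·ln(p/q).
  0.27·ln(0.27/0.05) = 0.45533
  0.12·ln(0.12/0.23) = -0.07807
  0.01·ln(0.01/0.40) = -0.03689
  0.43·ln(0.43/0.27) = 0.20011
  0.17·ln(0.17/0.05) = 0.20804
D(P‖Q) = 0.7485 nats.

0.7485 nats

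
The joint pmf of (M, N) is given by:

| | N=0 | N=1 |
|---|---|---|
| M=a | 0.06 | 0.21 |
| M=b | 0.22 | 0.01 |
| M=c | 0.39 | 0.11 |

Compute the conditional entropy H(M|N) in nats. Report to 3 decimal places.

0.852 nats

Chain rule: H(M|N) = H(M,N) − H(N).
Marginals: p(M) = (0.2700, 0.2300, 0.5000), p(N) = (0.6700, 0.3300).
H(M,N) = 1.4857 nats; H(N) = 0.6342 nats.
H(M|N) = 1.4857 − 0.6342 = 0.852 nats.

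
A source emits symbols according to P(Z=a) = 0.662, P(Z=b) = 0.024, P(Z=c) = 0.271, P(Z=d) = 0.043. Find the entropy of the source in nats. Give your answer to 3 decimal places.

0.852 nats

H(Z) = −Σ p·ln p.
  −(0.662)·ln(0.662) = 0.2731
  −(0.024)·ln(0.024) = 0.0895
  −(0.271)·ln(0.271) = 0.3538
  −(0.043)·ln(0.043) = 0.1353
Sum: 0.2731 + 0.0895 + 0.3538 + 0.1353 = 0.852 nats.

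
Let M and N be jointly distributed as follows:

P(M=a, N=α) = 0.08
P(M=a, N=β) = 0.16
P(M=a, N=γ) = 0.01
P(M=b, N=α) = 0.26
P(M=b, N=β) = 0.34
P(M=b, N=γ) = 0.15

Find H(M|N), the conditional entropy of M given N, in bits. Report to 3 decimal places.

Chain rule: H(M|N) = H(M,N) − H(N).
Marginals: p(M) = (0.2500, 0.7500), p(N) = (0.3400, 0.5000, 0.1600).
H(M,N) = 2.2260 bits; H(N) = 1.4522 bits.
H(M|N) = 2.2260 − 1.4522 = 0.774 bits.

0.774 bits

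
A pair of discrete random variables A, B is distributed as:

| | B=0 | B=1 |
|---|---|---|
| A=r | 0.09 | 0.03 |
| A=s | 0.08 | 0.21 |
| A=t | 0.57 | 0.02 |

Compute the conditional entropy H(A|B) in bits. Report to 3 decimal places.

Chain rule: H(A|B) = H(A,B) − H(B).
Marginals: p(A) = (0.1200, 0.2900, 0.5900), p(B) = (0.7400, 0.2600).
H(A,B) = 1.8039 bits; H(B) = 0.8267 bits.
H(A|B) = 1.8039 − 0.8267 = 0.977 bits.

0.977 bits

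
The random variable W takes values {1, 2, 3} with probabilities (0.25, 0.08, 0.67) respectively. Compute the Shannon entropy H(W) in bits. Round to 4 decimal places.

1.1786 bits

H(W) = −Σ p·log₂ p.
  −(0.25)·log₂(0.25) = 0.50000
  −(0.08)·log₂(0.08) = 0.29151
  −(0.67)·log₂(0.67) = 0.38710
Sum: 0.50000 + 0.29151 + 0.38710 = 1.1786 bits.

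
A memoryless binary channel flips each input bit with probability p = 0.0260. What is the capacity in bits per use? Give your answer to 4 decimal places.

Binary symmetric channel: C = 1 − h₂(ε) where h₂ is the binary entropy function.
h₂(0.0260) = −0.0260·log₂0.0260 − 0.9740·log₂0.9740 = 0.1739.
C = 1 − 0.1739 = 0.8261 bits per channel use.

0.8261 bits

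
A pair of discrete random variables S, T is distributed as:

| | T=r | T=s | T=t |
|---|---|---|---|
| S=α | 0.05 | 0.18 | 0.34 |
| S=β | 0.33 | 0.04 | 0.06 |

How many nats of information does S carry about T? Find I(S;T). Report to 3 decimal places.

0.262 nats

Marginals: p(S) = (0.5700, 0.4300), p(T) = (0.3800, 0.2200, 0.4000).
I(S;T) = Σ p(x,y)·ln[p(x,y)/(p(x)p(y))].
  (α,r): 0.05·ln(0.2308) = -0.0733
  (α,s): 0.18·ln(1.4354) = 0.0651
  (α,t): 0.34·ln(1.4912) = 0.1359
  (β,r): 0.33·ln(2.0196) = 0.2320
  (β,s): 0.04·ln(0.4228) = -0.0344
  (β,t): 0.06·ln(0.3488) = -0.0632
Sum = 0.262 nats.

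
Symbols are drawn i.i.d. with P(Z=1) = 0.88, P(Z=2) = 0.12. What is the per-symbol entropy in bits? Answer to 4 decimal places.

H(Z) = −Σ p·log₂ p.
  −(0.88)·log₂(0.88) = 0.16229
  −(0.12)·log₂(0.12) = 0.36707
Sum: 0.16229 + 0.36707 = 0.5294 bits.

0.5294 bits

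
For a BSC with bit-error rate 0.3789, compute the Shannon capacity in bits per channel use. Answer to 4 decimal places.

0.0427 bits

Binary symmetric channel: C = 1 − h₂(ε) where h₂ is the binary entropy function.
h₂(0.3789) = −0.3789·log₂0.3789 − 0.6211·log₂0.6211 = 0.9573.
C = 1 − 0.9573 = 0.0427 bits per channel use.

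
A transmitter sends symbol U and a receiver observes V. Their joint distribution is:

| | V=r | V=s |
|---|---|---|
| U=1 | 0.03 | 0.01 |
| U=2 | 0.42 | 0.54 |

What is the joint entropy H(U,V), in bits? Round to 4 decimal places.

H(U,V) = −Σ p(x,y)·log₂ p(x,y) over all 4 cells.
  cell (1,r): −0.03·log₂0.03 = 0.15177
  cell (1,s): −0.01·log₂0.01 = 0.06644
  cell (2,r): −0.42·log₂0.42 = 0.52565
  cell (2,s): −0.54·log₂0.54 = 0.48004
Sum = 1.2239 bits.

1.2239 bits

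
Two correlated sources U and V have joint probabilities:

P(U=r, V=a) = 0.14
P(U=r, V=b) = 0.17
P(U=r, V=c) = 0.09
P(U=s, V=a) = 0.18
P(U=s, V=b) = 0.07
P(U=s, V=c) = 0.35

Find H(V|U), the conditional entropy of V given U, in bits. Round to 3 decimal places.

Marginals: p(U) = (0.4000, 0.6000), p(V) = (0.3200, 0.2400, 0.4400).
H(V|U) = Σ p(U) · H(V|U=·).
  U=r: p=0.4000, H(V|U=r) = 1.5389
  U=s: p=0.6000, H(V|U=s) = 1.3363
Weighted sum = 1.417 bits.

1.417 bits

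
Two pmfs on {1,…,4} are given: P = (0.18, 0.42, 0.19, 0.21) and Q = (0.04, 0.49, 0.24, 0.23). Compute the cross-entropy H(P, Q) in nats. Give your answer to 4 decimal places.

1.4588 nats

H(P,Q) = −Σ p·ln q.
  −0.18·ln(0.04) = 0.57940
  −0.42·ln(0.49) = 0.29961
  −0.19·ln(0.24) = 0.27115
  −0.21·ln(0.23) = 0.30863
H(P,Q) = 1.4588 nats.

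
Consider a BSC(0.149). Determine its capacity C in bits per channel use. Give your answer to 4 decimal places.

0.3927 bits

Binary symmetric channel: C = 1 − h₂(ε) where h₂ is the binary entropy function.
h₂(0.149) = −0.149·log₂0.149 − 0.851·log₂0.851 = 0.6073.
C = 1 − 0.6073 = 0.3927 bits per channel use.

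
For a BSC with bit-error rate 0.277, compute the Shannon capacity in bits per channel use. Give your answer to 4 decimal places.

0.1487 bits

Binary symmetric channel: C = 1 − h₂(ε) where h₂ is the binary entropy function.
h₂(0.277) = −0.277·log₂0.277 − 0.723·log₂0.723 = 0.8513.
C = 1 − 0.8513 = 0.1487 bits per channel use.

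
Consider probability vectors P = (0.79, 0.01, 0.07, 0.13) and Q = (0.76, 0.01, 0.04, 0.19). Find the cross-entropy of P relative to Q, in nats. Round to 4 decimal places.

0.7041 nats

H(P,Q) = −Σ p·ln q.
  −0.79·ln(0.76) = 0.21681
  −0.01·ln(0.01) = 0.04605
  −0.07·ln(0.04) = 0.22532
  −0.13·ln(0.19) = 0.21590
H(P,Q) = 0.7041 nats.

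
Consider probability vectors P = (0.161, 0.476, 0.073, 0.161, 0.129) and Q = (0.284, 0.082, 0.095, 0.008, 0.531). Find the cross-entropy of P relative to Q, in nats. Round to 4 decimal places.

H(P,Q) = −Σ p·ln q.
  −0.161·ln(0.284) = 0.20266
  −0.476·ln(0.082) = 1.19049
  −0.073·ln(0.095) = 0.17183
  −0.161·ln(0.008) = 0.77736
  −0.129·ln(0.531) = 0.08166
H(P,Q) = 2.4240 nats.

2.4240 nats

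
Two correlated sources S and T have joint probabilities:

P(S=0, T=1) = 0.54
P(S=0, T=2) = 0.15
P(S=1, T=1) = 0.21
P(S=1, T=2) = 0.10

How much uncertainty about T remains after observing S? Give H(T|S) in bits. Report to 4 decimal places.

Chain rule: H(T|S) = H(S,T) − H(S).
Marginals: p(S) = (0.6900, 0.3100), p(T) = (0.7500, 0.2500).
H(S,T) = 1.6956 bits; H(S) = 0.8932 bits.
H(T|S) = 1.6956 − 0.8932 = 0.8024 bits.

0.8024 bits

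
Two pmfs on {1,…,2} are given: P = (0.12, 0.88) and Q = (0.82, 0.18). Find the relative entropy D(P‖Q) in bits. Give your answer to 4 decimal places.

1.6821 bits

D(P‖Q) = Σ p·log₂(p/q).
  0.12·log₂(0.12/0.82) = -0.33271
  0.88·log₂(0.88/0.18) = 2.01477
D(P‖Q) = 1.6821 bits.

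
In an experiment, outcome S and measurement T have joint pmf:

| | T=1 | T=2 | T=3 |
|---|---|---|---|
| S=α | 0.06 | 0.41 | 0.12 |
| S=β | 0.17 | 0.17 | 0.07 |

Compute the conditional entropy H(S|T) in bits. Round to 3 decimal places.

0.877 bits

Marginals: p(S) = (0.5900, 0.4100), p(T) = (0.2300, 0.5800, 0.1900).
H(S|T) = Σ p(T) · H(S|T=·).
  T=1: p=0.2300, H(S|T=1) = 0.8281
  T=2: p=0.5800, H(S|T=2) = 0.8727
  T=3: p=0.1900, H(S|T=3) = 0.9495
Weighted sum = 0.877 bits.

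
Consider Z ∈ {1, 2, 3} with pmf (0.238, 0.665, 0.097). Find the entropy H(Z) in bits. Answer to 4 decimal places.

H(Z) = −Σ p·log₂ p.
  −(0.238)·log₂(0.238) = 0.49289
  −(0.665)·log₂(0.665) = 0.39140
  −(0.097)·log₂(0.097) = 0.32649
Sum: 0.49289 + 0.39140 + 0.32649 = 1.2108 bits.

1.2108 bits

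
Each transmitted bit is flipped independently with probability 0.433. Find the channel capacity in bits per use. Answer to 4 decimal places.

0.0130 bits

Binary symmetric channel: C = 1 − h₂(ε) where h₂ is the binary entropy function.
h₂(0.433) = −0.433·log₂0.433 − 0.567·log₂0.567 = 0.9870.
C = 1 − 0.9870 = 0.0130 bits per channel use.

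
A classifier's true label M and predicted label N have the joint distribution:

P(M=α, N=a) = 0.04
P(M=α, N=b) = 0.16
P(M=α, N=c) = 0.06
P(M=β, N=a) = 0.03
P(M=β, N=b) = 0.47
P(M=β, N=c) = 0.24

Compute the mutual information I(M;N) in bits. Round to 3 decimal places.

Marginals: p(M) = (0.2600, 0.7400), p(N) = (0.0700, 0.6300, 0.3000).
I(M;N) = Σ p(x,y)·log₂[p(x,y)/(p(x)p(y))].
  (α,a): 0.04·log₂(2.1978) = 0.0454
  (α,b): 0.16·log₂(0.9768) = -0.0054
  (α,c): 0.06·log₂(0.7692) = -0.0227
  (β,a): 0.03·log₂(0.5792) = -0.0236
  (β,b): 0.47·log₂(1.0082) = 0.0055
  (β,c): 0.24·log₂(1.0811) = 0.0270
Sum = 0.026 bits.

0.026 bits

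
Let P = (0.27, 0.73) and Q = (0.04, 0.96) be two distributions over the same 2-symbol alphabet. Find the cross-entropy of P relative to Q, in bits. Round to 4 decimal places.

1.2968 bits

H(P,Q) = −Σ p·log₂ q.
  −0.27·log₂(0.04) = 1.25384
  −0.73·log₂(0.96) = 0.04299
H(P,Q) = 1.2968 bits.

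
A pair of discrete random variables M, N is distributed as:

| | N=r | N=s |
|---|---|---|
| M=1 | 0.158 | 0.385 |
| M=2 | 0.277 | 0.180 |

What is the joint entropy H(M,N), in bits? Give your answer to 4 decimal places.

1.9091 bits

H(M,N) = −Σ p(x,y)·log₂ p(x,y) over all 4 cells.
  cell (1,r): −0.158·log₂0.158 = 0.42060
  cell (1,s): −0.385·log₂0.385 = 0.53017
  cell (2,r): −0.277·log₂0.277 = 0.51302
  cell (2,s): −0.180·log₂0.180 = 0.44531
Sum = 1.9091 bits.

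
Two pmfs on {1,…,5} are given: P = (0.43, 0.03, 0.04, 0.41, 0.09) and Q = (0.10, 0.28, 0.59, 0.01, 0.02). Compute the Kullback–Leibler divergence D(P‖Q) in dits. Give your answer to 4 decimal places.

D(P‖Q) = Σ p·log₁₀(p/q).
  0.43·log₁₀(0.43/0.10) = 0.27239
  0.03·log₁₀(0.03/0.28) = -0.02910
  0.04·log₁₀(0.04/0.59) = -0.04675
  0.41·log₁₀(0.41/0.01) = 0.66124
  0.09·log₁₀(0.09/0.02) = 0.05879
D(P‖Q) = 0.9166 dits.

0.9166 dits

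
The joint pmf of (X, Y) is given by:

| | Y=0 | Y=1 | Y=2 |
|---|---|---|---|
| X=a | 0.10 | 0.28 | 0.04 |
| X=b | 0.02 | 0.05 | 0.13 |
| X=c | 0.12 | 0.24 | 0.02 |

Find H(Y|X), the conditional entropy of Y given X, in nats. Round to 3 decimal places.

0.830 nats

Marginals: p(X) = (0.4200, 0.2000, 0.3800), p(Y) = (0.2400, 0.5700, 0.1900).
H(Y|X) = Σ p(X) · H(Y|X=·).
  X=a: p=0.4200, H(Y|X=a) = 0.8359
  X=b: p=0.2000, H(Y|X=b) = 0.8568
  X=c: p=0.3800, H(Y|X=c) = 0.8092
Weighted sum = 0.830 nats.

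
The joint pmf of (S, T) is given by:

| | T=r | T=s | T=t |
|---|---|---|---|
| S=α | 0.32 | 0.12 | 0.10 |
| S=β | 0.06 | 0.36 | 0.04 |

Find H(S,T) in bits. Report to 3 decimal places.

2.185 bits

H(S,T) = −Σ p(x,y)·log₂ p(x,y) over all 6 cells.
  cell (α,r): −0.32·log₂0.32 = 0.5260
  cell (α,s): −0.12·log₂0.12 = 0.3671
  cell (α,t): −0.10·log₂0.10 = 0.3322
  cell (β,r): −0.06·log₂0.06 = 0.2435
  cell (β,s): −0.36·log₂0.36 = 0.5306
  cell (β,t): −0.04·log₂0.04 = 0.1858
Sum = 2.185 bits.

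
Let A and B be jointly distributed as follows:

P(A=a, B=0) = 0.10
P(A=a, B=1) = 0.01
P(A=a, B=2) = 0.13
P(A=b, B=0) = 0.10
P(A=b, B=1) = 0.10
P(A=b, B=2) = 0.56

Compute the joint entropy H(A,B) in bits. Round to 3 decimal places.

H(A,B) = −Σ p(x,y)·log₂ p(x,y) over all 6 cells.
  cell (a,0): −0.10·log₂0.10 = 0.3322
  cell (a,1): −0.01·log₂0.01 = 0.0664
  cell (a,2): −0.13·log₂0.13 = 0.3826
  cell (b,0): −0.10·log₂0.10 = 0.3322
  cell (b,1): −0.10·log₂0.10 = 0.3322
  cell (b,2): −0.56·log₂0.56 = 0.4684
Sum = 1.914 bits.

1.914 bits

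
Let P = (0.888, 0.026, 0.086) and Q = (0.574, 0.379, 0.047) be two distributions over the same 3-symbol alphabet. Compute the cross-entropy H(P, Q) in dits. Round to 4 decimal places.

0.3392 dits

H(P,Q) = −Σ p·log₁₀ q.
  −0.888·log₁₀(0.574) = 0.21409
  −0.026·log₁₀(0.379) = 0.01096
  −0.086·log₁₀(0.047) = 0.11420
H(P,Q) = 0.3392 dits.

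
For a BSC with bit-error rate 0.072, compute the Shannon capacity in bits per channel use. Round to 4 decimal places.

Binary symmetric channel: C = 1 − h₂(ε) where h₂ is the binary entropy function.
h₂(0.072) = −0.072·log₂0.072 − 0.928·log₂0.928 = 0.3733.
C = 1 − 0.3733 = 0.6267 bits per channel use.

0.6267 bits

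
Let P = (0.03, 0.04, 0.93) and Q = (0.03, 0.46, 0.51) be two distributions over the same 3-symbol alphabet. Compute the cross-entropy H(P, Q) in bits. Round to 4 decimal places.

H(P,Q) = −Σ p·log₂ q.
  −0.03·log₂(0.03) = 0.15177
  −0.04·log₂(0.46) = 0.04481
  −0.93·log₂(0.51) = 0.90343
H(P,Q) = 1.1000 bits.

1.1000 bits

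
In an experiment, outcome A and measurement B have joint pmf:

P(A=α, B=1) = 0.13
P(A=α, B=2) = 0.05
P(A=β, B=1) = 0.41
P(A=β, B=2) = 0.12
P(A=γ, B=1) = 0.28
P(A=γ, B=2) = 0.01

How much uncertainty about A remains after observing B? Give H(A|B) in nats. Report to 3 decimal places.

0.966 nats

Chain rule: H(A|B) = H(A,B) − H(B).
Marginals: p(A) = (0.1800, 0.5300, 0.2900), p(B) = (0.8200, 0.1800).
H(A,B) = 1.4375 nats; H(B) = 0.4714 nats.
H(A|B) = 1.4375 − 0.4714 = 0.966 nats.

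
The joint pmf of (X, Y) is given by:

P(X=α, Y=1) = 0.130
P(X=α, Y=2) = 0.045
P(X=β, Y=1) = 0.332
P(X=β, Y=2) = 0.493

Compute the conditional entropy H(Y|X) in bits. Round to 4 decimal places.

0.9461 bits

Chain rule: H(Y|X) = H(X,Y) − H(X).
Marginals: p(X) = (0.1750, 0.8250), p(Y) = (0.4620, 0.5380).
H(X,Y) = 1.6151 bits; H(X) = 0.6690 bits.
H(Y|X) = 1.6151 − 0.6690 = 0.9461 bits.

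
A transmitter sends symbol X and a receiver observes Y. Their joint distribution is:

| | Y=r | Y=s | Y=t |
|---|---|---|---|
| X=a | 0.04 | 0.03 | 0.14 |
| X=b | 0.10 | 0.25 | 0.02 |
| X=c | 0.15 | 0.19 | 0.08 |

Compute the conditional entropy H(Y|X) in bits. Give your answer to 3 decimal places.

1.308 bits

Marginals: p(X) = (0.2100, 0.3700, 0.4200), p(Y) = (0.2900, 0.4700, 0.2400).
H(Y|X) = Σ p(X) · H(Y|X=·).
  X=a: p=0.2100, H(Y|X=a) = 1.2467
  X=b: p=0.3700, H(Y|X=b) = 1.1198
  X=c: p=0.4200, H(Y|X=c) = 1.5039
Weighted sum = 1.308 bits.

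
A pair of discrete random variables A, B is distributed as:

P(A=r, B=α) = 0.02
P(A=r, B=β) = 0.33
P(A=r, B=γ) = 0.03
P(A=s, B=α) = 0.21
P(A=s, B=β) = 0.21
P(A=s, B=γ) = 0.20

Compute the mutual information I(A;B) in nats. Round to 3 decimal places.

Marginals: p(A) = (0.3800, 0.6200), p(B) = (0.2300, 0.5400, 0.2300).
I(A;B) = H(A) + H(B) − H(A,B).
H(A) = 0.6641, H(B) = 1.0088, H(A,B) = 1.5267.
I(A;B) = 0.6641 + 1.0088 − 1.5267 = 0.146 nats.

0.146 nats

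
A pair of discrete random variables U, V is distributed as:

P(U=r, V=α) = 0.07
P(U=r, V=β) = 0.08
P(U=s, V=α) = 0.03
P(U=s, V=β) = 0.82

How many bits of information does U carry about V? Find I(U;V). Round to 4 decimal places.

Marginals: p(U) = (0.1500, 0.8500), p(V) = (0.1000, 0.9000).
I(U;V) = H(U) + H(V) − H(U,V).
H(U) = 0.6098, H(V) = 0.4690, H(U,V) = 0.9466.
I(U;V) = 0.6098 + 0.4690 − 0.9466 = 0.1322 bits.

0.1322 bits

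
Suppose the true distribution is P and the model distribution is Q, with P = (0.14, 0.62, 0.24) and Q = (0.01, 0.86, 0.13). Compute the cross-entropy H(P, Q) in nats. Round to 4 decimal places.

1.2279 nats

H(P,Q) = −Σ p·ln q.
  −0.14·ln(0.01) = 0.64472
  −0.62·ln(0.86) = 0.09351
  −0.24·ln(0.13) = 0.48965
H(P,Q) = 1.2279 nats.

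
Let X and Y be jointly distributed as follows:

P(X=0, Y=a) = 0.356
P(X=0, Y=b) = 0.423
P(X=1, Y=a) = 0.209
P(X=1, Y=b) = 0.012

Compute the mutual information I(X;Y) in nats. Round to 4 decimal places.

0.1010 nats

Marginals: p(X) = (0.7790, 0.2210), p(Y) = (0.5650, 0.4350).
I(X;Y) = H(X) + H(Y) − H(X,Y).
H(X) = 0.5282, H(Y) = 0.6847, H(X,Y) = 1.1119.
I(X;Y) = 0.5282 + 0.6847 − 1.1119 = 0.1010 nats.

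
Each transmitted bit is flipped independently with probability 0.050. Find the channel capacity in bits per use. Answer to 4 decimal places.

Binary symmetric channel: C = 1 − h₂(ε) where h₂ is the binary entropy function.
h₂(0.050) = −0.050·log₂0.050 − 0.950·log₂0.950 = 0.2864.
C = 1 − 0.2864 = 0.7136 bits per channel use.

0.7136 bits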